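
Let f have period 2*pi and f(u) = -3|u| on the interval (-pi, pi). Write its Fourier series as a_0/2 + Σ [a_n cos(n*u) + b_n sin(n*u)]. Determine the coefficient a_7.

a_7 = 1/pi ∫_{-pi}^{pi} f(u) cos(7*u) du.
f is even and cos(7*u) is even, so the integrand is even and a_7 = 2/pi ∫_0^{pi} f(u) cos(7*u) du.
Integrating by parts (boundary term plus one more integral), an antiderivative of (-3*u) cos(7*u) is -3*u*sin(7*u)/7 - 3*cos(7*u)/49; evaluating from 0 to pi: ∫_{0}^{pi} (-3*u) cos(7*u) du = (3/49) - (-3/49) = 6/49.
Hence a_7 = (2/pi)·(6/49) = 12/(49*pi).

12/(49*pi)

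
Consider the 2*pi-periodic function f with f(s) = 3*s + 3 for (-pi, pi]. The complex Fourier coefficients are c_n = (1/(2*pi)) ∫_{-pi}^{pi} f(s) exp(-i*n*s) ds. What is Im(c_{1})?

-3

Since f is real-valued, Im(c_{1}) = -(1/(2*pi)) ∫_{-pi}^{pi} f(s) sin(s) ds = -b_{1}/2.
Integrating by parts (boundary term plus one more integral), an antiderivative of (3*s + 3) sin(s) is -3*s*cos(s) + 3*sin(s) - 3*cos(s); evaluating from -pi to pi: ∫_{-pi}^{pi} (3*s + 3) sin(s) ds = (3 + 3*pi) - (3 - 3*pi) = 6*pi.
Hence Im(c_{1}) = (-1/(2*pi))·(6*pi) = -3.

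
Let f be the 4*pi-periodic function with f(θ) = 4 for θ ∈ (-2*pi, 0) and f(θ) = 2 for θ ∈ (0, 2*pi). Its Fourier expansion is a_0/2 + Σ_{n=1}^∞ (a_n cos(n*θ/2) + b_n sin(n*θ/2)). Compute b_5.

-4/(5*pi)

b_5 = (1/(2*pi)) ∫_{-2*pi}^{2*pi} f(θ) sin(5*θ/2) dθ.
Split the integral at the breakpoints.
Directly, an antiderivative of (4) sin(5*θ/2) is -8*cos(5*θ/2)/5; evaluating from -2*pi to 0: ∫_{-2*pi}^{0} (4) sin(5*θ/2) dθ = (-8/5) - (8/5) = -16/5.
Directly, an antiderivative of (2) sin(5*θ/2) is -4*cos(5*θ/2)/5; evaluating from 0 to 2*pi: ∫_{0}^{2*pi} (2) sin(5*θ/2) dθ = (4/5) - (-4/5) = 8/5.
Summing the pieces and multiplying by (1/(2*pi)) gives b_5 = -4/(5*pi).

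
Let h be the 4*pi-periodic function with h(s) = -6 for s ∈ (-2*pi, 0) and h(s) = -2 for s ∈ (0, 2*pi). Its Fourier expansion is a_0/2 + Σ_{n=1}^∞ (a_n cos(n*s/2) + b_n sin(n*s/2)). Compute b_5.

b_5 = (1/(2*pi)) ∫_{-2*pi}^{2*pi} h(s) sin(5*s/2) ds.
Split the integral at the breakpoints.
Directly, an antiderivative of (-6) sin(5*s/2) is 12*cos(5*s/2)/5; evaluating from -2*pi to 0: ∫_{-2*pi}^{0} (-6) sin(5*s/2) ds = (12/5) - (-12/5) = 24/5.
Directly, an antiderivative of (-2) sin(5*s/2) is 4*cos(5*s/2)/5; evaluating from 0 to 2*pi: ∫_{0}^{2*pi} (-2) sin(5*s/2) ds = (-4/5) - (4/5) = -8/5.
Summing the pieces and multiplying by (1/(2*pi)) gives b_5 = 8/(5*pi).

8/(5*pi)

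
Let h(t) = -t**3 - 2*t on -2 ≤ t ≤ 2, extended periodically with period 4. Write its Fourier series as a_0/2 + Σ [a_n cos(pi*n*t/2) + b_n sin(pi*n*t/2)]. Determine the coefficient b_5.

b_5 = 1/2 ∫_{-2}^{2} h(t) sin(5*pi*t/2) dt.
h is odd and sin(5*pi*t/2) is odd, so the integrand is even and b_5 = ∫_0^{2} h(t) sin(5*pi*t/2) dt.
Integrating by parts three times (tabular method), an antiderivative of (-t**3 - 2*t) sin(5*pi*t/2) is 2*t**3*cos(5*pi*t/2)/(5*pi) - 12*t**2*sin(5*pi*t/2)/(25*pi**2) - 48*t*cos(5*pi*t/2)/(125*pi**3) + 4*t*cos(5*pi*t/2)/(5*pi) - 8*sin(5*pi*t/2)/(25*pi**2) + 96*sin(5*pi*t/2)/(625*pi**4); evaluating from 0 to 2: ∫_{0}^{2} (-t**3 - 2*t) sin(5*pi*t/2) dt = (24*(4 - 25*pi**2)/(125*pi**3)) - (0) = 24*(4 - 25*pi**2)/(125*pi**3).
Hence b_5 = 24*(4 - 25*pi**2)/(125*pi**3).

24*(4 - 25*pi**2)/(125*pi**3)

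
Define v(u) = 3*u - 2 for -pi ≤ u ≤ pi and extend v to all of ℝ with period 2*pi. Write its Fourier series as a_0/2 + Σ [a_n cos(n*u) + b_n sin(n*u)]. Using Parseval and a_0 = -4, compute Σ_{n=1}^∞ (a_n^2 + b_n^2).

6*pi**2

Parseval: a_0^2/2 + Σ_{n≥1} (a_n^2+b_n^2) = 1/pi ∫_{-pi}^{pi} v(u)^2 du = 8 + 6*pi**2.
Subtract a_0^2/2 = 8: Σ (a_n^2+b_n^2) = 6*pi**2.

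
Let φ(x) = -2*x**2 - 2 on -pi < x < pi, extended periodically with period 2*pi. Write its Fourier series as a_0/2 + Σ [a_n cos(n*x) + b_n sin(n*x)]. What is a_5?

8/25

a_5 = 1/pi ∫_{-pi}^{pi} φ(x) cos(5*x) dx.
φ is even and cos(5*x) is even, so the integrand is even and a_5 = 2/pi ∫_0^{pi} φ(x) cos(5*x) dx.
Integrating by parts twice (tabular method), an antiderivative of (-2*x**2 - 2) cos(5*x) is -2*x**2*sin(5*x)/5 - 4*x*cos(5*x)/25 - 46*sin(5*x)/125; evaluating from 0 to pi: ∫_{0}^{pi} (-2*x**2 - 2) cos(5*x) dx = (4*pi/25) - (0) = 4*pi/25.
Hence a_5 = (2/pi)·(4*pi/25) = 8/25.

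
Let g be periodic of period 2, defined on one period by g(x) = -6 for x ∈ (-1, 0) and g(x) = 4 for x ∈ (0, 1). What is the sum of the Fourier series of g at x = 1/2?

g is continuous at x = 1/2 with value 4, so the series converges to 4 there.

4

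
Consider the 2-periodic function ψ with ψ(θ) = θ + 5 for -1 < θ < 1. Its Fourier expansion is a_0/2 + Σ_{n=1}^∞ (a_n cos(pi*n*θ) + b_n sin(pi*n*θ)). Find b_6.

b_6 = ∫_{-1}^{1} ψ(θ) sin(6*pi*θ) dθ.
Integrating by parts (boundary term plus one more integral), an antiderivative of (θ + 5) sin(6*pi*θ) is -θ*cos(6*pi*θ)/(6*pi) + sin(6*pi*θ)/(36*pi**2) - 5*cos(6*pi*θ)/(6*pi); evaluating from -1 to 1: ∫_{-1}^{1} (θ + 5) sin(6*pi*θ) dθ = (-1/pi) - (-2/(3*pi)) = -1/(3*pi).
Hence b_6 = -1/(3*pi).

-1/(3*pi)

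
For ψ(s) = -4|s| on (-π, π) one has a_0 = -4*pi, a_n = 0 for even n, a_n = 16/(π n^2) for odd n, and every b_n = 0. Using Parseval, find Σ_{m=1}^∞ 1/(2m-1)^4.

Parseval: a_0^2/2 + Σ a_n^2 = (1/π) ∫_{-π}^{π} ψ(s)^2 ds = 32*pi**2/3.
Subtract a_0^2/2 = 8*pi**2: Σ a_n^2 = 8*pi**2/3.
Only odd n contribute, with a_n^2 = 256/(π^2 n^4), so Σ_{m≥1} 1/(2m-1)^4 = π^2·(8*pi**2/3)/256 = pi**4/96.

pi**4/96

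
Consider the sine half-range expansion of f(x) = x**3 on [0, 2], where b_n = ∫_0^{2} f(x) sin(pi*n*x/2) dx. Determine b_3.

b_3 = ∫_0^{2} (x**3) sin(3*pi*x/2) dx.
Integrating by parts three times (tabular method), an antiderivative of (x**3) sin(3*pi*x/2) is -2*x**3*cos(3*pi*x/2)/(3*pi) + 4*x**2*sin(3*pi*x/2)/(3*pi**2) + 16*x*cos(3*pi*x/2)/(9*pi**3) - 32*sin(3*pi*x/2)/(27*pi**4); evaluating from 0 to 2: ∫_{0}^{2} (x**3) sin(3*pi*x/2) dx = (16*(-2 + 3*pi**2)/(9*pi**3)) - (0) = 16*(-2 + 3*pi**2)/(9*pi**3).
Hence b_3 = 16*(-2 + 3*pi**2)/(9*pi**3).

16*(-2 + 3*pi**2)/(9*pi**3)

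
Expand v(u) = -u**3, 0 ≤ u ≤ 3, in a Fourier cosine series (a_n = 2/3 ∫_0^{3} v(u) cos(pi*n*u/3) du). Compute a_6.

-9/(2*pi**2)

a_6 = 2/3 ∫_0^{3} (-u**3) cos(2*pi*u) du.
Integrating by parts three times (tabular method), an antiderivative of (-u**3) cos(2*pi*u) is -u**3*sin(2*pi*u)/(2*pi) - 3*u**2*cos(2*pi*u)/(4*pi**2) + 3*u*sin(2*pi*u)/(4*pi**3) + 3*cos(2*pi*u)/(8*pi**4); evaluating from 0 to 3: ∫_{0}^{3} (-u**3) cos(2*pi*u) du = (3*(1 - 18*pi**2)/(8*pi**4)) - (3/(8*pi**4)) = -27/(4*pi**2).
Hence a_6 = (2/3)·(-27/(4*pi**2)) = -9/(2*pi**2).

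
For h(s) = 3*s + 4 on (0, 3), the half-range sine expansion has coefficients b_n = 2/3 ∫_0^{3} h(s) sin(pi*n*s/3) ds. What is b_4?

b_4 = 2/3 ∫_0^{3} (3*s + 4) sin(4*pi*s/3) ds.
Integrating by parts (boundary term plus one more integral), an antiderivative of (3*s + 4) sin(4*pi*s/3) is -9*s*cos(4*pi*s/3)/(4*pi) + 27*sin(4*pi*s/3)/(16*pi**2) - 3*cos(4*pi*s/3)/pi; evaluating from 0 to 3: ∫_{0}^{3} (3*s + 4) sin(4*pi*s/3) ds = (-39/(4*pi)) - (-3/pi) = -27/(4*pi).
Hence b_4 = (2/3)·(-27/(4*pi)) = -9/(2*pi).

-9/(2*pi)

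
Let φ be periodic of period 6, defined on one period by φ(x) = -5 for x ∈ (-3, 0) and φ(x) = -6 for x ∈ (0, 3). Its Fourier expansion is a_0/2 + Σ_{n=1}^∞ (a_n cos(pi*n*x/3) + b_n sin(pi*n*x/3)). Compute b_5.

-2/(5*pi)

b_5 = 1/3 ∫_{-3}^{3} φ(x) sin(5*pi*x/3) dx.
Split the integral at the breakpoints.
Directly, an antiderivative of (-5) sin(5*pi*x/3) is 3*cos(5*pi*x/3)/pi; evaluating from -3 to 0: ∫_{-3}^{0} (-5) sin(5*pi*x/3) dx = (3/pi) - (-3/pi) = 6/pi.
Directly, an antiderivative of (-6) sin(5*pi*x/3) is 18*cos(5*pi*x/3)/(5*pi); evaluating from 0 to 3: ∫_{0}^{3} (-6) sin(5*pi*x/3) dx = (-18/(5*pi)) - (18/(5*pi)) = -36/(5*pi).
Summing the pieces and multiplying by (1/3) gives b_5 = -2/(5*pi).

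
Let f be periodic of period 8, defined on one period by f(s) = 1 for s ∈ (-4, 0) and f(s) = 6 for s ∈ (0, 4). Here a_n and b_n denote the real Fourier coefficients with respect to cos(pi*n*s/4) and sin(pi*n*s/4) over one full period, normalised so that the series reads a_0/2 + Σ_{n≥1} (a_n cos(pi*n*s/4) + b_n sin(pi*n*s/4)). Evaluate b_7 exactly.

10/(7*pi)

b_7 = 1/4 ∫_{-4}^{4} f(s) sin(7*pi*s/4) ds.
Split the integral at the breakpoints.
Directly, an antiderivative of (1) sin(7*pi*s/4) is -4*cos(7*pi*s/4)/(7*pi); evaluating from -4 to 0: ∫_{-4}^{0} (1) sin(7*pi*s/4) ds = (-4/(7*pi)) - (4/(7*pi)) = -8/(7*pi).
Directly, an antiderivative of (6) sin(7*pi*s/4) is -24*cos(7*pi*s/4)/(7*pi); evaluating from 0 to 4: ∫_{0}^{4} (6) sin(7*pi*s/4) ds = (24/(7*pi)) - (-24/(7*pi)) = 48/(7*pi).
Summing the pieces and multiplying by (1/4) gives b_7 = 10/(7*pi).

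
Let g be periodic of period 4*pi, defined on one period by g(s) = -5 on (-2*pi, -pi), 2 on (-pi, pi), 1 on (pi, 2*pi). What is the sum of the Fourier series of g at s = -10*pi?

-2

s = -10*pi differs from s = -2*pi by -2 full period(s), and the series is 4*pi-periodic.
At s = -2*pi the one-sided limits are g(-2*pi^-) = 1 and g(-2*pi^+) = -5.
By Dirichlet's theorem the series converges to their average, [(1) + (-5)]/2 = -2.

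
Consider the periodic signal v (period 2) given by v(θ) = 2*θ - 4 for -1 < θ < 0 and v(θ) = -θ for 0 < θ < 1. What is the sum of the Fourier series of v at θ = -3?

θ = -3 differs from θ = 1 by -2 full period(s), and the series is 2-periodic.
At θ = 1 the one-sided limits are v(1^-) = -1 and v(1^+) = -6.
By Dirichlet's theorem the series converges to their average, [(-1) + (-6)]/2 = -7/2.

-7/2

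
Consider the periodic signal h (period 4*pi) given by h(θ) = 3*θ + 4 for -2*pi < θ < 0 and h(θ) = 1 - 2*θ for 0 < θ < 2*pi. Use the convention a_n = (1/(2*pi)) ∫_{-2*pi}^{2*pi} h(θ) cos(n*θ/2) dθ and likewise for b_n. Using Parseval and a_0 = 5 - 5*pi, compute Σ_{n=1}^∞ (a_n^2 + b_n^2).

Parseval: a_0^2/2 + Σ_{n≥1} (a_n^2+b_n^2) = (1/(2*pi)) ∫_{-2*pi}^{2*pi} h(θ)^2 dθ = -28*pi + 17 + 52*pi**2/3.
Subtract a_0^2/2 = 25*(1 - pi)**2/2: Σ (a_n^2+b_n^2) = -3*pi + 9/2 + 29*pi**2/6.

-3*pi + 9/2 + 29*pi**2/6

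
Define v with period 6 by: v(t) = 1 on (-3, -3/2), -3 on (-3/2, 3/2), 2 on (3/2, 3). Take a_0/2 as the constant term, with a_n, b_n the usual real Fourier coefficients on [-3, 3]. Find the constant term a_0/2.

-3/4

a_0 = 1/3 ∫_{-3}^{3} v(t) dt = 1/3 · (-9/2) = -3/2.
So the constant term a_0/2 = -3/4.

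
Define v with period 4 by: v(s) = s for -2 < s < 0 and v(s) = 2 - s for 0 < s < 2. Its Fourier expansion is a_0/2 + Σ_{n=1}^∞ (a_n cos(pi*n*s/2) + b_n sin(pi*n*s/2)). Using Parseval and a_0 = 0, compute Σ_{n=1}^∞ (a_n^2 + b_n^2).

8/3

Parseval: a_0^2/2 + Σ_{n≥1} (a_n^2+b_n^2) = 1/2 ∫_{-2}^{2} v(s)^2 ds = 8/3.
Subtract a_0^2/2 = 0: Σ (a_n^2+b_n^2) = 8/3.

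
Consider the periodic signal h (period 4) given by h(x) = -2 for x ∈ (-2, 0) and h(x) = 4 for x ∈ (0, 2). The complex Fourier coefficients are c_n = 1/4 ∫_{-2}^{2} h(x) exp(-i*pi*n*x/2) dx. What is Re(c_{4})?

Since h is real-valued, Re(c_{4}) = 1/4 ∫_{-2}^{2} h(x) cos(2*pi*x) dx = a_{4}/2.
Split the integral at the breakpoints.
Directly, an antiderivative of (-2) cos(2*pi*x) is -sin(2*pi*x)/pi; evaluating from -2 to 0: ∫_{-2}^{0} (-2) cos(2*pi*x) dx = (0) - (0) = 0.
Directly, an antiderivative of (4) cos(2*pi*x) is 2*sin(2*pi*x)/pi; evaluating from 0 to 2: ∫_{0}^{2} (4) cos(2*pi*x) dx = (0) - (0) = 0.
So ∫_{-2}^{2} h(x) cos(2*pi*x) dx = 0.
Hence Re(c_{4}) = (1/4)·(0) = 0.

0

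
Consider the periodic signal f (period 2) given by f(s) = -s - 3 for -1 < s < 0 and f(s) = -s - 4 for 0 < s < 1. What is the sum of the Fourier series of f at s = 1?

-7/2

s = 1 differs from s = -1 by 1 full period(s), and the series is 2-periodic.
At s = -1 the one-sided limits are f(-1^-) = -5 and f(-1^+) = -2.
By Dirichlet's theorem the series converges to their average, [(-5) + (-2)]/2 = -7/2.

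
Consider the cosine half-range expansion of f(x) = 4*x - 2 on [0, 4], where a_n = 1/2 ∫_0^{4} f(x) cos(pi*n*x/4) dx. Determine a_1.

-64/pi**2

a_1 = 1/2 ∫_0^{4} (4*x - 2) cos(pi*x/4) dx.
Integrating by parts (boundary term plus one more integral), an antiderivative of (4*x - 2) cos(pi*x/4) is 16*x*sin(pi*x/4)/pi - 8*sin(pi*x/4)/pi + 64*cos(pi*x/4)/pi**2; evaluating from 0 to 4: ∫_{0}^{4} (4*x - 2) cos(pi*x/4) dx = (-64/pi**2) - (64/pi**2) = -128/pi**2.
Hence a_1 = (1/2)·(-128/pi**2) = -64/pi**2.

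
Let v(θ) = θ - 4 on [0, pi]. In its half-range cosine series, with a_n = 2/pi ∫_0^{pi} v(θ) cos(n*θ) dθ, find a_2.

a_2 = 2/pi ∫_0^{pi} (θ - 4) cos(2*θ) dθ.
Integrating by parts (boundary term plus one more integral), an antiderivative of (θ - 4) cos(2*θ) is θ*sin(2*θ)/2 - 2*sin(2*θ) + cos(2*θ)/4; evaluating from 0 to pi: ∫_{0}^{pi} (θ - 4) cos(2*θ) dθ = (1/4) - (1/4) = 0.
Hence a_2 = (2/pi)·(0) = 0.

0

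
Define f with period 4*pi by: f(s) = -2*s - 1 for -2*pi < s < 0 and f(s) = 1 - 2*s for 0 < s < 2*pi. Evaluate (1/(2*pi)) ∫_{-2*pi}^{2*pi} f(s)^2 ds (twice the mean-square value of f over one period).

-8*pi + 2 + 32*pi**2/3

(1/(2*pi)) ∫_{-2*pi}^{2*pi} f(s)^2 ds = (1/(2*pi)) · (4*pi*(-12*pi + 3 + 16*pi**2)/3) = -8*pi + 2 + 32*pi**2/3.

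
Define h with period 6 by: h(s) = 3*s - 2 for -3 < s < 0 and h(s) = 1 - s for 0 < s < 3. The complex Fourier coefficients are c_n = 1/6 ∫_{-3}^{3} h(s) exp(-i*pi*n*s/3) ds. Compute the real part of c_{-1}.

12/pi**2

Since h is real-valued, Re(c_{-1}) = 1/6 ∫_{-3}^{3} h(s) cos(-pi*s/3) ds = a_{1}/2.
Split the integral at the breakpoints.
Integrating by parts (boundary term plus one more integral), an antiderivative of (3*s - 2) cos(-pi*s/3) is 9*s*sin(pi*s/3)/pi - 6*sin(pi*s/3)/pi + 27*cos(pi*s/3)/pi**2; evaluating from -3 to 0: ∫_{-3}^{0} (3*s - 2) cos(-pi*s/3) ds = (27/pi**2) - (-27/pi**2) = 54/pi**2.
Integrating by parts (boundary term plus one more integral), an antiderivative of (1 - s) cos(-pi*s/3) is -3*s*sin(pi*s/3)/pi + 3*sin(pi*s/3)/pi - 9*cos(pi*s/3)/pi**2; evaluating from 0 to 3: ∫_{0}^{3} (1 - s) cos(-pi*s/3) ds = (9/pi**2) - (-9/pi**2) = 18/pi**2.
So ∫_{-3}^{3} h(s) cos(-pi*s/3) ds = 72/pi**2.
Hence Re(c_{-1}) = (1/6)·(72/pi**2) = 12/pi**2.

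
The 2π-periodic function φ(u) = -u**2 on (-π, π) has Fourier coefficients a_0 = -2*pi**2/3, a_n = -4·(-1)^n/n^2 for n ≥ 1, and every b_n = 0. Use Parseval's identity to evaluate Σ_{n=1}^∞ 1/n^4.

Parseval: a_0^2/2 + Σ a_n^2 = (1/π) ∫_{-π}^{π} φ(u)^2 du = 2*pi**4/5.
Subtract a_0^2/2 = 2*pi**4/9: Σ a_n^2 = 8*pi**4/45.
Since a_n^2 = 16/n^4, Σ 1/n^4 = pi**4/90.

pi**4/90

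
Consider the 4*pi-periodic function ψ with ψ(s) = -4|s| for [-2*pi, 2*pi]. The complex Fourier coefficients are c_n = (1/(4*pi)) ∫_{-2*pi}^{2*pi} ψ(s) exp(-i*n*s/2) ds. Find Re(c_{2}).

0

Since ψ is real-valued, Re(c_{2}) = (1/(4*pi)) ∫_{-2*pi}^{2*pi} ψ(s) cos(s) ds = a_{2}/2.
ψ is even and cos(s) is even, so the integrand is even: ∫_{-2*pi}^{2*pi} ψ(s) cos(s) ds = 2∫_0^{2*pi} ψ(s) cos(s) ds.
Integrating by parts (boundary term plus one more integral), an antiderivative of (-4*s) cos(s) is -4*s*sin(s) - 4*cos(s); evaluating from 0 to 2*pi: ∫_{0}^{2*pi} (-4*s) cos(s) ds = (-4) - (-4) = 0.
So ∫_{-2*pi}^{2*pi} ψ(s) cos(s) ds = 0.
Hence Re(c_{2}) = (1/(4*pi))·(0) = 0.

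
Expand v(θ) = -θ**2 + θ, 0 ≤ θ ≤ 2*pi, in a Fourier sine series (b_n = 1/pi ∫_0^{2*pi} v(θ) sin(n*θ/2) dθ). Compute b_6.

b_6 = 1/pi ∫_0^{2*pi} (-θ**2 + θ) sin(3*θ) dθ.
Integrating by parts twice (tabular method), an antiderivative of (-θ**2 + θ) sin(3*θ) is θ**2*cos(3*θ)/3 - 2*θ*sin(3*θ)/9 - θ*cos(3*θ)/3 + sin(3*θ)/9 - 2*cos(3*θ)/27; evaluating from 0 to 2*pi: ∫_{0}^{2*pi} (-θ**2 + θ) sin(3*θ) dθ = (-2*pi/3 - 2/27 + 4*pi**2/3) - (-2/27) = 2*pi*(-1 + 2*pi)/3.
Hence b_6 = (1/pi)·(2*pi*(-1 + 2*pi)/3) = -2/3 + 4*pi/3.

-2/3 + 4*pi/3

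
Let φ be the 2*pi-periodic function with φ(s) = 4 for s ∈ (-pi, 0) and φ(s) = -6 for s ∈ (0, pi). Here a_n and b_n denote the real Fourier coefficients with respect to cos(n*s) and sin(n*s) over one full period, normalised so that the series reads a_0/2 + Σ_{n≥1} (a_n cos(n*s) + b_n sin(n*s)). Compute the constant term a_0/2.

a_0 = 1/pi ∫_{-pi}^{pi} φ(s) ds = 1/pi · (-2*pi) = -2.
So the constant term a_0/2 = -1.

-1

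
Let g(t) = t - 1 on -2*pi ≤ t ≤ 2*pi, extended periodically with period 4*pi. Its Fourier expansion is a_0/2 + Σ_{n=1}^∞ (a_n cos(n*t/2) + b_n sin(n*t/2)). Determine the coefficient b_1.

4

b_1 = (1/(2*pi)) ∫_{-2*pi}^{2*pi} g(t) sin(t/2) dt.
Integrating by parts (boundary term plus one more integral), an antiderivative of (t - 1) sin(t/2) is -2*t*cos(t/2) + 4*sin(t/2) + 2*cos(t/2); evaluating from -2*pi to 2*pi: ∫_{-2*pi}^{2*pi} (t - 1) sin(t/2) dt = (-2 + 4*pi) - (-4*pi - 2) = 8*pi.
Hence b_1 = (1/(2*pi))·(8*pi) = 4.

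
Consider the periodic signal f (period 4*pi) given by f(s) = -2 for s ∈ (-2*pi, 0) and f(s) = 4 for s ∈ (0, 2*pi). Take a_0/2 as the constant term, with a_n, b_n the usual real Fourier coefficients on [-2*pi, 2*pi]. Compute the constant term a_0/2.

a_0 = (1/(2*pi)) ∫_{-2*pi}^{2*pi} f(s) ds = (1/(2*pi)) · (4*pi) = 2.
So the constant term a_0/2 = 1.

1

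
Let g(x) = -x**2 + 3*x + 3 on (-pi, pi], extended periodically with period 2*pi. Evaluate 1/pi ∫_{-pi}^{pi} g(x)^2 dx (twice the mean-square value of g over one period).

18 + 2*pi**2 + 2*pi**4/5

1/pi ∫_{-pi}^{pi} g(x)^2 dx = 1/pi · (2*pi*(45 + 5*pi**2 + pi**4)/5) = 18 + 2*pi**2 + 2*pi**4/5.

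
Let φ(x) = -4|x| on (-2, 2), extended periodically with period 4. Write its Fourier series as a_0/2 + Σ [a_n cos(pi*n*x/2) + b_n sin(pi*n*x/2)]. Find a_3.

a_3 = 1/2 ∫_{-2}^{2} φ(x) cos(3*pi*x/2) dx.
φ is even and cos(3*pi*x/2) is even, so the integrand is even and a_3 = ∫_0^{2} φ(x) cos(3*pi*x/2) dx.
Integrating by parts (boundary term plus one more integral), an antiderivative of (-4*x) cos(3*pi*x/2) is -8*x*sin(3*pi*x/2)/(3*pi) - 16*cos(3*pi*x/2)/(9*pi**2); evaluating from 0 to 2: ∫_{0}^{2} (-4*x) cos(3*pi*x/2) dx = (16/(9*pi**2)) - (-16/(9*pi**2)) = 32/(9*pi**2).
Hence a_3 = 32/(9*pi**2).

32/(9*pi**2)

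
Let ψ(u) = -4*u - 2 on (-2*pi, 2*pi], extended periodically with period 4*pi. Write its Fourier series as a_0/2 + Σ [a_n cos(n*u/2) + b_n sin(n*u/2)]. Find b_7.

-16/7

b_7 = (1/(2*pi)) ∫_{-2*pi}^{2*pi} ψ(u) sin(7*u/2) du.
Integrating by parts (boundary term plus one more integral), an antiderivative of (-4*u - 2) sin(7*u/2) is 8*u*cos(7*u/2)/7 - 16*sin(7*u/2)/49 + 4*cos(7*u/2)/7; evaluating from -2*pi to 2*pi: ∫_{-2*pi}^{2*pi} (-4*u - 2) sin(7*u/2) du = (-16*pi/7 - 4/7) - (-4/7 + 16*pi/7) = -32*pi/7.
Hence b_7 = (1/(2*pi))·(-32*pi/7) = -16/7.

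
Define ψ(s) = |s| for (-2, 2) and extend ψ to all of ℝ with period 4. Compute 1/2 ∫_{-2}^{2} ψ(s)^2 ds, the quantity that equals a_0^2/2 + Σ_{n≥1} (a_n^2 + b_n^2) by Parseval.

1/2 ∫_{-2}^{2} ψ(s)^2 ds = 1/2 · (16/3) = 8/3.

8/3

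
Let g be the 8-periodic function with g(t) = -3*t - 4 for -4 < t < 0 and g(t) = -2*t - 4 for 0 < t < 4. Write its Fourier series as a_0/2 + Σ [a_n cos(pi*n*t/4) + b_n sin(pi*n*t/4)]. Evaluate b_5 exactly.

b_5 = 1/4 ∫_{-4}^{4} g(t) sin(5*pi*t/4) dt.
Split the integral at the breakpoints.
Integrating by parts (boundary term plus one more integral), an antiderivative of (-3*t - 4) sin(5*pi*t/4) is 12*t*cos(5*pi*t/4)/(5*pi) - 48*sin(5*pi*t/4)/(25*pi**2) + 16*cos(5*pi*t/4)/(5*pi); evaluating from -4 to 0: ∫_{-4}^{0} (-3*t - 4) sin(5*pi*t/4) dt = (16/(5*pi)) - (32/(5*pi)) = -16/(5*pi).
Integrating by parts (boundary term plus one more integral), an antiderivative of (-2*t - 4) sin(5*pi*t/4) is 8*t*cos(5*pi*t/4)/(5*pi) - 32*sin(5*pi*t/4)/(25*pi**2) + 16*cos(5*pi*t/4)/(5*pi); evaluating from 0 to 4: ∫_{0}^{4} (-2*t - 4) sin(5*pi*t/4) dt = (-48/(5*pi)) - (16/(5*pi)) = -64/(5*pi).
Summing the pieces and multiplying by (1/4) gives b_5 = -4/pi.

-4/pi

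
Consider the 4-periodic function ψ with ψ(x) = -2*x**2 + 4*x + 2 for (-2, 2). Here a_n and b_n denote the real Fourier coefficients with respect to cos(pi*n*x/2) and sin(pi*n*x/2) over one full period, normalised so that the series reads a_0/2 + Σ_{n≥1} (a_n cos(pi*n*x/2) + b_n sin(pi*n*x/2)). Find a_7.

a_7 = 1/2 ∫_{-2}^{2} ψ(x) cos(7*pi*x/2) dx.
Integrating by parts twice (tabular method), an antiderivative of (-2*x**2 + 4*x + 2) cos(7*pi*x/2) is -4*x**2*sin(7*pi*x/2)/(7*pi) + 8*x*sin(7*pi*x/2)/(7*pi) - 16*x*cos(7*pi*x/2)/(49*pi**2) + 32*sin(7*pi*x/2)/(343*pi**3) + 4*sin(7*pi*x/2)/(7*pi) + 16*cos(7*pi*x/2)/(49*pi**2); evaluating from -2 to 2: ∫_{-2}^{2} (-2*x**2 + 4*x + 2) cos(7*pi*x/2) dx = (16/(49*pi**2)) - (-48/(49*pi**2)) = 64/(49*pi**2).
Hence a_7 = (1/2)·(64/(49*pi**2)) = 32/(49*pi**2).

32/(49*pi**2)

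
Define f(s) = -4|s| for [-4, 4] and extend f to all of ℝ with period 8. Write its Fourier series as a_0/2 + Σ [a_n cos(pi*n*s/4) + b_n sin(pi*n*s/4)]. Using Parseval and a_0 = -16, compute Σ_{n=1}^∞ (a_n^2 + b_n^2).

Parseval: a_0^2/2 + Σ_{n≥1} (a_n^2+b_n^2) = 1/4 ∫_{-4}^{4} f(s)^2 ds = 512/3.
Subtract a_0^2/2 = 128: Σ (a_n^2+b_n^2) = 128/3.

128/3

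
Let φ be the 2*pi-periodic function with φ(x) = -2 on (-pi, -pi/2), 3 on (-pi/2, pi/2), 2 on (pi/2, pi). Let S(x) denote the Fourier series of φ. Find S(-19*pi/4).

x = -19*pi/4 differs from x = -3*pi/4 by -2 full period(s), and the series is 2*pi-periodic.
φ is continuous at x = -3*pi/4 with value -2, so the series converges to -2 there.

-2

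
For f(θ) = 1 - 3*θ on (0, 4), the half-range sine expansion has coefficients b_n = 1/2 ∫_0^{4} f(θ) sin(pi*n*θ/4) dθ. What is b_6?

b_6 = 1/2 ∫_0^{4} (1 - 3*θ) sin(3*pi*θ/2) dθ.
Integrating by parts (boundary term plus one more integral), an antiderivative of (1 - 3*θ) sin(3*pi*θ/2) is 2*θ*cos(3*pi*θ/2)/pi - 4*sin(3*pi*θ/2)/(3*pi**2) - 2*cos(3*pi*θ/2)/(3*pi); evaluating from 0 to 4: ∫_{0}^{4} (1 - 3*θ) sin(3*pi*θ/2) dθ = (22/(3*pi)) - (-2/(3*pi)) = 8/pi.
Hence b_6 = (1/2)·(8/pi) = 4/pi.

4/pi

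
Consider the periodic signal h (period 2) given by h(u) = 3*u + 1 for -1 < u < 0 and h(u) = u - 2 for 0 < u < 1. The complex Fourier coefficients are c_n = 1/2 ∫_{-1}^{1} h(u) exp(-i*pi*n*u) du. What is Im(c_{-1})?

Since h is real-valued, Im(c_{-1}) = -1/2 ∫_{-1}^{1} h(u) sin(-pi*u) du = b_{1}/2.
Split the integral at the breakpoints.
Integrating by parts (boundary term plus one more integral), an antiderivative of (3*u + 1) sin(-pi*u) is 3*u*cos(pi*u)/pi - 3*sin(pi*u)/pi**2 + cos(pi*u)/pi; evaluating from -1 to 0: ∫_{-1}^{0} (3*u + 1) sin(-pi*u) du = (1/pi) - (2/pi) = -1/pi.
Integrating by parts (boundary term plus one more integral), an antiderivative of (u - 2) sin(-pi*u) is u*cos(pi*u)/pi - sin(pi*u)/pi**2 - 2*cos(pi*u)/pi; evaluating from 0 to 1: ∫_{0}^{1} (u - 2) sin(-pi*u) du = (1/pi) - (-2/pi) = 3/pi.
So ∫_{-1}^{1} h(u) sin(-pi*u) du = 2/pi.
Hence Im(c_{-1}) = (-1/2)·(2/pi) = -1/pi.

-1/pi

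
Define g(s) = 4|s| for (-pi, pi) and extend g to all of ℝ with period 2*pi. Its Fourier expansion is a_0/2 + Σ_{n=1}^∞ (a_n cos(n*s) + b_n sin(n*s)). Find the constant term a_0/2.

a_0 = 1/pi ∫_{-pi}^{pi} g(s) ds = 1/pi · (4*pi**2) = 4*pi.
So the constant term a_0/2 = 2*pi.

2*pi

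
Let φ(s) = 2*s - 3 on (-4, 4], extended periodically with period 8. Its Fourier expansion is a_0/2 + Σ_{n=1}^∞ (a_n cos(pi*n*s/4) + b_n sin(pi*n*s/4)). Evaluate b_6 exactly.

b_6 = 1/4 ∫_{-4}^{4} φ(s) sin(3*pi*s/2) ds.
Integrating by parts (boundary term plus one more integral), an antiderivative of (2*s - 3) sin(3*pi*s/2) is -4*s*cos(3*pi*s/2)/(3*pi) + 8*sin(3*pi*s/2)/(9*pi**2) + 2*cos(3*pi*s/2)/pi; evaluating from -4 to 4: ∫_{-4}^{4} (2*s - 3) sin(3*pi*s/2) ds = (-10/(3*pi)) - (22/(3*pi)) = -32/(3*pi).
Hence b_6 = (1/4)·(-32/(3*pi)) = -8/(3*pi).

-8/(3*pi)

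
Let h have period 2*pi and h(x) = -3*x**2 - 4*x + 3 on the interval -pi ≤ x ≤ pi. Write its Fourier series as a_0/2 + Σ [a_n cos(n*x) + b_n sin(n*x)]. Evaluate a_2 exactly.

a_2 = 1/pi ∫_{-pi}^{pi} h(x) cos(2*x) dx.
Integrating by parts twice (tabular method), an antiderivative of (-3*x**2 - 4*x + 3) cos(2*x) is -3*x**2*sin(2*x)/2 - 2*x*sin(2*x) - 3*x*cos(2*x)/2 + 9*sin(2*x)/4 - cos(2*x); evaluating from -pi to pi: ∫_{-pi}^{pi} (-3*x**2 - 4*x + 3) cos(2*x) dx = (-3*pi/2 - 1) - (-1 + 3*pi/2) = -3*pi.
Hence a_2 = (1/pi)·(-3*pi) = -3.

-3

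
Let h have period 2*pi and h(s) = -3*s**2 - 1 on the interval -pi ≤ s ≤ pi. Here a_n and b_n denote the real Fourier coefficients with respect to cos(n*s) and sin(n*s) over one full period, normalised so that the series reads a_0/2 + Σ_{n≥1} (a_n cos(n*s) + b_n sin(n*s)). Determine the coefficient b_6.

b_6 = 1/pi ∫_{-pi}^{pi} h(s) sin(6*s) ds.
h is even and sin(6*s) is odd, so the integrand is odd over a symmetric interval and the integral vanishes.

0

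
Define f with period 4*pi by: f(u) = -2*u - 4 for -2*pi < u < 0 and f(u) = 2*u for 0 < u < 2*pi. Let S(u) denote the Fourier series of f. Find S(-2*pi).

u = -2*pi differs from u = 2*pi by -1 full period(s), and the series is 4*pi-periodic.
At u = 2*pi the one-sided limits are f(2*pi^-) = 4*pi and f(2*pi^+) = -4 + 4*pi.
By Dirichlet's theorem the series converges to their average, [(4*pi) + (-4 + 4*pi)]/2 = -2 + 4*pi.

-2 + 4*pi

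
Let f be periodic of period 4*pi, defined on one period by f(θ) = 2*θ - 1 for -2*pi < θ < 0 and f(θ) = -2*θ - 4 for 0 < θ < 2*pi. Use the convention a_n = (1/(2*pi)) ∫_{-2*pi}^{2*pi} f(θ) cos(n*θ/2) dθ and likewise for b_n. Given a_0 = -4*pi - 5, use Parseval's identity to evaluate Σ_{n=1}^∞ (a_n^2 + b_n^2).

Parseval: a_0^2/2 + Σ_{n≥1} (a_n^2+b_n^2) = (1/(2*pi)) ∫_{-2*pi}^{2*pi} f(θ)^2 dθ = 17 + 20*pi + 32*pi**2/3.
Subtract a_0^2/2 = (5 + 4*pi)**2/2: Σ (a_n^2+b_n^2) = 9/2 + 8*pi**2/3.

9/2 + 8*pi**2/3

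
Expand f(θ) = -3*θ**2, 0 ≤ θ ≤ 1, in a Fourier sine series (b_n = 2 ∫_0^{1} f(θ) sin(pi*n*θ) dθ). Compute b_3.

-2/pi + 8/(9*pi**3)

b_3 = 2 ∫_0^{1} (-3*θ**2) sin(3*pi*θ) dθ.
Integrating by parts twice (tabular method), an antiderivative of (-3*θ**2) sin(3*pi*θ) is θ**2*cos(3*pi*θ)/pi - 2*θ*sin(3*pi*θ)/(3*pi**2) - 2*cos(3*pi*θ)/(9*pi**3); evaluating from 0 to 1: ∫_{0}^{1} (-3*θ**2) sin(3*pi*θ) dθ = ((2/9 - pi**2)/pi**3) - (-2/(9*pi**3)) = (4/9 - pi**2)/pi**3.
Hence b_3 = 2·((4/9 - pi**2)/pi**3) = -2/pi + 8/(9*pi**3).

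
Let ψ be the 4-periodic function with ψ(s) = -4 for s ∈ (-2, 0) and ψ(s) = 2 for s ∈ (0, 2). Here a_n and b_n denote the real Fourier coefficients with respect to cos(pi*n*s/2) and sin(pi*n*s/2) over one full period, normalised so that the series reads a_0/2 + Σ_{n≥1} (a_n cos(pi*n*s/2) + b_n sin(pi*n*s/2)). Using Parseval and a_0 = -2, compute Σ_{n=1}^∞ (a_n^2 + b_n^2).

Parseval: a_0^2/2 + Σ_{n≥1} (a_n^2+b_n^2) = 1/2 ∫_{-2}^{2} ψ(s)^2 ds = 20.
Subtract a_0^2/2 = 2: Σ (a_n^2+b_n^2) = 18.

18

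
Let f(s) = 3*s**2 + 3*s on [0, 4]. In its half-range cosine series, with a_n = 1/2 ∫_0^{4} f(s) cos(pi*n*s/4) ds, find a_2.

48/pi**2

a_2 = 1/2 ∫_0^{4} (3*s**2 + 3*s) cos(pi*s/2) ds.
Integrating by parts twice (tabular method), an antiderivative of (3*s**2 + 3*s) cos(pi*s/2) is 6*s**2*sin(pi*s/2)/pi + 6*s*sin(pi*s/2)/pi + 24*s*cos(pi*s/2)/pi**2 - 48*sin(pi*s/2)/pi**3 + 12*cos(pi*s/2)/pi**2; evaluating from 0 to 4: ∫_{0}^{4} (3*s**2 + 3*s) cos(pi*s/2) ds = (108/pi**2) - (12/pi**2) = 96/pi**2.
Hence a_2 = (1/2)·(96/pi**2) = 48/pi**2.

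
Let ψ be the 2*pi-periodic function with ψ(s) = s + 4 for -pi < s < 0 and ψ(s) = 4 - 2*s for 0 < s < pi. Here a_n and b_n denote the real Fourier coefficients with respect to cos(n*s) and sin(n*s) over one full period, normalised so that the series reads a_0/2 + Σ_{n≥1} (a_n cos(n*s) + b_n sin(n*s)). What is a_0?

a_0 = 1/pi ∫_{-pi}^{pi} ψ(s) ds = 1/pi · (pi*(16 - 3*pi)/2) = 8 - 3*pi/2.

8 - 3*pi/2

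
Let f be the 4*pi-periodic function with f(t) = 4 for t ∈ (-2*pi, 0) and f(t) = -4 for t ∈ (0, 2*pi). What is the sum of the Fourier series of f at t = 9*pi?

-4

t = 9*pi differs from t = pi by 2 full period(s), and the series is 4*pi-periodic.
f is continuous at t = pi with value -4, so the series converges to -4 there.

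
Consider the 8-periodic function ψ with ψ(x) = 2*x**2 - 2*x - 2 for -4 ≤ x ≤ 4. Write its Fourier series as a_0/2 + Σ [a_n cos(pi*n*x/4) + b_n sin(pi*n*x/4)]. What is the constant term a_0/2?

a_0 = 1/4 ∫_{-4}^{4} ψ(x) dx = 1/4 · (208/3) = 52/3.
So the constant term a_0/2 = 26/3.

26/3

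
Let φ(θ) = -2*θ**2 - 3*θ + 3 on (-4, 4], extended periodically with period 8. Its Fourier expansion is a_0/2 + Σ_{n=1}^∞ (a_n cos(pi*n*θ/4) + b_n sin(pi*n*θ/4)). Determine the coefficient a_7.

a_7 = 1/4 ∫_{-4}^{4} φ(θ) cos(7*pi*θ/4) dθ.
Integrating by parts twice (tabular method), an antiderivative of (-2*θ**2 - 3*θ + 3) cos(7*pi*θ/4) is -8*θ**2*sin(7*pi*θ/4)/(7*pi) - 12*θ*sin(7*pi*θ/4)/(7*pi) - 64*θ*cos(7*pi*θ/4)/(49*pi**2) + 256*sin(7*pi*θ/4)/(343*pi**3) + 12*sin(7*pi*θ/4)/(7*pi) - 48*cos(7*pi*θ/4)/(49*pi**2); evaluating from -4 to 4: ∫_{-4}^{4} (-2*θ**2 - 3*θ + 3) cos(7*pi*θ/4) dθ = (304/(49*pi**2)) - (-208/(49*pi**2)) = 512/(49*pi**2).
Hence a_7 = (1/4)·(512/(49*pi**2)) = 128/(49*pi**2).

128/(49*pi**2)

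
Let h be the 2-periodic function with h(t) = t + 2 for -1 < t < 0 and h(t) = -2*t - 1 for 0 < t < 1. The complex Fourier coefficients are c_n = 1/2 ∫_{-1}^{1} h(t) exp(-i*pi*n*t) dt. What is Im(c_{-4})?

Since h is real-valued, Im(c_{-4}) = -1/2 ∫_{-1}^{1} h(t) sin(-4*pi*t) dt = b_{4}/2.
Split the integral at the breakpoints.
Integrating by parts (boundary term plus one more integral), an antiderivative of (t + 2) sin(-4*pi*t) is t*cos(4*pi*t)/(4*pi) - sin(4*pi*t)/(16*pi**2) + cos(4*pi*t)/(2*pi); evaluating from -1 to 0: ∫_{-1}^{0} (t + 2) sin(-4*pi*t) dt = (1/(2*pi)) - (1/(4*pi)) = 1/(4*pi).
Integrating by parts (boundary term plus one more integral), an antiderivative of (-2*t - 1) sin(-4*pi*t) is -t*cos(4*pi*t)/(2*pi) + sin(4*pi*t)/(8*pi**2) - cos(4*pi*t)/(4*pi); evaluating from 0 to 1: ∫_{0}^{1} (-2*t - 1) sin(-4*pi*t) dt = (-3/(4*pi)) - (-1/(4*pi)) = -1/(2*pi).
So ∫_{-1}^{1} h(t) sin(-4*pi*t) dt = -1/(4*pi).
Hence Im(c_{-4}) = (-1/2)·(-1/(4*pi)) = 1/(8*pi).

1/(8*pi)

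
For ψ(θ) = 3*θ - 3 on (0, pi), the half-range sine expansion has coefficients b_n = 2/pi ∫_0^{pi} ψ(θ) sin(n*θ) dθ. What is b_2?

b_2 = 2/pi ∫_0^{pi} (3*θ - 3) sin(2*θ) dθ.
Integrating by parts (boundary term plus one more integral), an antiderivative of (3*θ - 3) sin(2*θ) is -3*θ*cos(2*θ)/2 + 3*sin(2*θ)/4 + 3*cos(2*θ)/2; evaluating from 0 to pi: ∫_{0}^{pi} (3*θ - 3) sin(2*θ) dθ = (3/2 - 3*pi/2) - (3/2) = -3*pi/2.
Hence b_2 = (2/pi)·(-3*pi/2) = -3.

-3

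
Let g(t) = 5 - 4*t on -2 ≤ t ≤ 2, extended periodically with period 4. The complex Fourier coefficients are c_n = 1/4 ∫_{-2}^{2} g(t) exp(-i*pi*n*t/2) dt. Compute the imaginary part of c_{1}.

8/pi

Since g is real-valued, Im(c_{1}) = -1/4 ∫_{-2}^{2} g(t) sin(pi*t/2) dt = -b_{1}/2.
Integrating by parts (boundary term plus one more integral), an antiderivative of (5 - 4*t) sin(pi*t/2) is 8*t*cos(pi*t/2)/pi - 16*sin(pi*t/2)/pi**2 - 10*cos(pi*t/2)/pi; evaluating from -2 to 2: ∫_{-2}^{2} (5 - 4*t) sin(pi*t/2) dt = (-6/pi) - (26/pi) = -32/pi.
Hence Im(c_{1}) = (-1/4)·(-32/pi) = 8/pi.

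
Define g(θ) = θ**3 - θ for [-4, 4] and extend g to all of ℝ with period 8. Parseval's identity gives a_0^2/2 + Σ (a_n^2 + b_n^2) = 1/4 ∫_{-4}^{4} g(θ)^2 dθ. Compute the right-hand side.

102496/105

1/4 ∫_{-4}^{4} g(θ)^2 dθ = 1/4 · (409984/105) = 102496/105.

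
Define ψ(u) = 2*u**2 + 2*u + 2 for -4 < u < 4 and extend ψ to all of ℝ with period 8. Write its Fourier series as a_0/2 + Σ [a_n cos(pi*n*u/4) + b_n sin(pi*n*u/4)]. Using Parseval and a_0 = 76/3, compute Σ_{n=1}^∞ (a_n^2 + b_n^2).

Parseval: a_0^2/2 + Σ_{n≥1} (a_n^2+b_n^2) = 1/4 ∫_{-4}^{4} ψ(u)^2 du = 2728/5.
Subtract a_0^2/2 = 2888/9: Σ (a_n^2+b_n^2) = 10112/45.

10112/45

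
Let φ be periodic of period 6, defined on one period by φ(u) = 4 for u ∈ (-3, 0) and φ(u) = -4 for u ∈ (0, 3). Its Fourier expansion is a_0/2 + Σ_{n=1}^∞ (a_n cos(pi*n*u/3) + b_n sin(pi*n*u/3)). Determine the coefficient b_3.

b_3 = 1/3 ∫_{-3}^{3} φ(u) sin(pi*u) du.
φ is odd and sin(pi*u) is odd, so the integrand is even and b_3 = 2/3 ∫_0^{3} φ(u) sin(pi*u) du.
Directly, an antiderivative of (-4) sin(pi*u) is 4*cos(pi*u)/pi; evaluating from 0 to 3: ∫_{0}^{3} (-4) sin(pi*u) du = (-4/pi) - (4/pi) = -8/pi.
Hence b_3 = (2/3)·(-8/pi) = -16/(3*pi).

-16/(3*pi)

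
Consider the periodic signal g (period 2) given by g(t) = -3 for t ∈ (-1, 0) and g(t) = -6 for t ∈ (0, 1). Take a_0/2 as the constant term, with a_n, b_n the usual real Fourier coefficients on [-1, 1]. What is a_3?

a_3 = ∫_{-1}^{1} g(t) cos(3*pi*t) dt.
Split the integral at the breakpoints.
Directly, an antiderivative of (-3) cos(3*pi*t) is -sin(3*pi*t)/pi; evaluating from -1 to 0: ∫_{-1}^{0} (-3) cos(3*pi*t) dt = (0) - (0) = 0.
Directly, an antiderivative of (-6) cos(3*pi*t) is -2*sin(3*pi*t)/pi; evaluating from 0 to 1: ∫_{0}^{1} (-6) cos(3*pi*t) dt = (0) - (0) = 0.
Summing the pieces gives a_3 = 0.

0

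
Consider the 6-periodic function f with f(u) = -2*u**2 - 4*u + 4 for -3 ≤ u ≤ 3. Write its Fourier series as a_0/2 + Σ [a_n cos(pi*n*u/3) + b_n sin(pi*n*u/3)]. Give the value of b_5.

-24/(5*pi)

b_5 = 1/3 ∫_{-3}^{3} f(u) sin(5*pi*u/3) du.
Integrating by parts twice (tabular method), an antiderivative of (-2*u**2 - 4*u + 4) sin(5*pi*u/3) is 6*u**2*cos(5*pi*u/3)/(5*pi) - 36*u*sin(5*pi*u/3)/(25*pi**2) + 12*u*cos(5*pi*u/3)/(5*pi) - 36*sin(5*pi*u/3)/(25*pi**2) - 12*cos(5*pi*u/3)/(5*pi) - 108*cos(5*pi*u/3)/(125*pi**3); evaluating from -3 to 3: ∫_{-3}^{3} (-2*u**2 - 4*u + 4) sin(5*pi*u/3) du = (6*(18 - 325*pi**2)/(125*pi**3)) - (6*(18 - 25*pi**2)/(125*pi**3)) = -72/(5*pi).
Hence b_5 = (1/3)·(-72/(5*pi)) = -24/(5*pi).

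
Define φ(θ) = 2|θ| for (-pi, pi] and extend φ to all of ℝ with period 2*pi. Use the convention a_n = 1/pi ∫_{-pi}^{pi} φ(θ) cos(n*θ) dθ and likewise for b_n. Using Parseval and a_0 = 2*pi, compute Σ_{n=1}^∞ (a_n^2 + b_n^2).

Parseval: a_0^2/2 + Σ_{n≥1} (a_n^2+b_n^2) = 1/pi ∫_{-pi}^{pi} φ(θ)^2 dθ = 8*pi**2/3.
Subtract a_0^2/2 = 2*pi**2: Σ (a_n^2+b_n^2) = 2*pi**2/3.

2*pi**2/3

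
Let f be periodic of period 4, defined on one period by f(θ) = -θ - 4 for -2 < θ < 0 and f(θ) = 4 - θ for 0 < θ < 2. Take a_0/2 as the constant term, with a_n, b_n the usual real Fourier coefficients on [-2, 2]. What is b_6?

2/(3*pi)

b_6 = 1/2 ∫_{-2}^{2} f(θ) sin(3*pi*θ) dθ.
f is odd and sin(3*pi*θ) is odd, so the integrand is even and b_6 = ∫_0^{2} f(θ) sin(3*pi*θ) dθ.
Integrating by parts (boundary term plus one more integral), an antiderivative of (4 - θ) sin(3*pi*θ) is θ*cos(3*pi*θ)/(3*pi) - sin(3*pi*θ)/(9*pi**2) - 4*cos(3*pi*θ)/(3*pi); evaluating from 0 to 2: ∫_{0}^{2} (4 - θ) sin(3*pi*θ) dθ = (-2/(3*pi)) - (-4/(3*pi)) = 2/(3*pi).
Hence b_6 = 2/(3*pi).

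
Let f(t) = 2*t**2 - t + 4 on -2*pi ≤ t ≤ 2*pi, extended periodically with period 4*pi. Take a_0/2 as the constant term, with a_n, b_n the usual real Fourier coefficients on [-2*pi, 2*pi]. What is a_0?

8 + 16*pi**2/3

a_0 = (1/(2*pi)) ∫_{-2*pi}^{2*pi} f(t) dt = (1/(2*pi)) · (16*pi + 32*pi**3/3) = 8 + 16*pi**2/3.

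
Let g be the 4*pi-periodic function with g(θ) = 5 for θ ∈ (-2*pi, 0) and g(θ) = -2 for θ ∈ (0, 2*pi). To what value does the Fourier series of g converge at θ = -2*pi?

θ = -2*pi differs from θ = 2*pi by -1 full period(s), and the series is 4*pi-periodic.
At θ = 2*pi the one-sided limits are g(2*pi^-) = -2 and g(2*pi^+) = 5.
By Dirichlet's theorem the series converges to their average, [(-2) + (5)]/2 = 3/2.

3/2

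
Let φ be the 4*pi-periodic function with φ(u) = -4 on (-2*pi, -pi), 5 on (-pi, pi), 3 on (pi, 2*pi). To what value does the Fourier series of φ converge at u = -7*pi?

u = -7*pi differs from u = pi by -2 full period(s), and the series is 4*pi-periodic.
At u = pi the one-sided limits are φ(pi^-) = 5 and φ(pi^+) = 3.
By Dirichlet's theorem the series converges to their average, [(5) + (3)]/2 = 4.

4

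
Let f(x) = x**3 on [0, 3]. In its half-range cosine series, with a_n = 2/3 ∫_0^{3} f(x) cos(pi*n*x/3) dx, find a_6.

a_6 = 2/3 ∫_0^{3} (x**3) cos(2*pi*x) dx.
Integrating by parts three times (tabular method), an antiderivative of (x**3) cos(2*pi*x) is x**3*sin(2*pi*x)/(2*pi) + 3*x**2*cos(2*pi*x)/(4*pi**2) - 3*x*sin(2*pi*x)/(4*pi**3) - 3*cos(2*pi*x)/(8*pi**4); evaluating from 0 to 3: ∫_{0}^{3} (x**3) cos(2*pi*x) dx = (3*(-1 + 18*pi**2)/(8*pi**4)) - (-3/(8*pi**4)) = 27/(4*pi**2).
Hence a_6 = (2/3)·(27/(4*pi**2)) = 9/(2*pi**2).

9/(2*pi**2)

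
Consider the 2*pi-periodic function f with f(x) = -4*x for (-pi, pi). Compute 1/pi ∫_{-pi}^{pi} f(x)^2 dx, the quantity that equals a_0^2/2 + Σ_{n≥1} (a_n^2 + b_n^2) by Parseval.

1/pi ∫_{-pi}^{pi} f(x)^2 dx = 1/pi · (32*pi**3/3) = 32*pi**2/3.

32*pi**2/3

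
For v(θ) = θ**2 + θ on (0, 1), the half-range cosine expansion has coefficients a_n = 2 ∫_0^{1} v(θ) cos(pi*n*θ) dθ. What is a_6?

a_6 = 2 ∫_0^{1} (θ**2 + θ) cos(6*pi*θ) dθ.
Integrating by parts twice (tabular method), an antiderivative of (θ**2 + θ) cos(6*pi*θ) is θ**2*sin(6*pi*θ)/(6*pi) + θ*sin(6*pi*θ)/(6*pi) + θ*cos(6*pi*θ)/(18*pi**2) - sin(6*pi*θ)/(108*pi**3) + cos(6*pi*θ)/(36*pi**2); evaluating from 0 to 1: ∫_{0}^{1} (θ**2 + θ) cos(6*pi*θ) dθ = (1/(12*pi**2)) - (1/(36*pi**2)) = 1/(18*pi**2).
Hence a_6 = 2·(1/(18*pi**2)) = 1/(9*pi**2).

1/(9*pi**2)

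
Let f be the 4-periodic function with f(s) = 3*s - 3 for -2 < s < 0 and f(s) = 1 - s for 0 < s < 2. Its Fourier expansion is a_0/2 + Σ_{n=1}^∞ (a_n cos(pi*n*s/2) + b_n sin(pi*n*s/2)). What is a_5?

a_5 = 1/2 ∫_{-2}^{2} f(s) cos(5*pi*s/2) ds.
Split the integral at the breakpoints.
Integrating by parts (boundary term plus one more integral), an antiderivative of (3*s - 3) cos(5*pi*s/2) is 6*s*sin(5*pi*s/2)/(5*pi) - 6*sin(5*pi*s/2)/(5*pi) + 12*cos(5*pi*s/2)/(25*pi**2); evaluating from -2 to 0: ∫_{-2}^{0} (3*s - 3) cos(5*pi*s/2) ds = (12/(25*pi**2)) - (-12/(25*pi**2)) = 24/(25*pi**2).
Integrating by parts (boundary term plus one more integral), an antiderivative of (1 - s) cos(5*pi*s/2) is -2*s*sin(5*pi*s/2)/(5*pi) + 2*sin(5*pi*s/2)/(5*pi) - 4*cos(5*pi*s/2)/(25*pi**2); evaluating from 0 to 2: ∫_{0}^{2} (1 - s) cos(5*pi*s/2) ds = (4/(25*pi**2)) - (-4/(25*pi**2)) = 8/(25*pi**2).
Summing the pieces and multiplying by (1/2) gives a_5 = 16/(25*pi**2).

16/(25*pi**2)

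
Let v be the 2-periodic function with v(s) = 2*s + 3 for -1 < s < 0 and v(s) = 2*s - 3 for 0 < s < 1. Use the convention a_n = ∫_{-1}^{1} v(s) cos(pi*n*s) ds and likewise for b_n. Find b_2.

-2/pi

b_2 = ∫_{-1}^{1} v(s) sin(2*pi*s) ds.
v is odd and sin(2*pi*s) is odd, so the integrand is even and b_2 = 2 ∫_0^{1} v(s) sin(2*pi*s) ds.
Integrating by parts (boundary term plus one more integral), an antiderivative of (2*s - 3) sin(2*pi*s) is -s*cos(2*pi*s)/pi + sin(2*pi*s)/(2*pi**2) + 3*cos(2*pi*s)/(2*pi); evaluating from 0 to 1: ∫_{0}^{1} (2*s - 3) sin(2*pi*s) ds = (1/(2*pi)) - (3/(2*pi)) = -1/pi.
Hence b_2 = 2·(-1/pi) = -2/pi.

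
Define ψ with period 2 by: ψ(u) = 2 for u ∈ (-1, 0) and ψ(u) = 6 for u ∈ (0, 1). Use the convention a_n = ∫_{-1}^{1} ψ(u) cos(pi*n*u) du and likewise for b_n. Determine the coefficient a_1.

a_1 = ∫_{-1}^{1} ψ(u) cos(pi*u) du.
Split the integral at the breakpoints.
Directly, an antiderivative of (2) cos(pi*u) is 2*sin(pi*u)/pi; evaluating from -1 to 0: ∫_{-1}^{0} (2) cos(pi*u) du = (0) - (0) = 0.
Directly, an antiderivative of (6) cos(pi*u) is 6*sin(pi*u)/pi; evaluating from 0 to 1: ∫_{0}^{1} (6) cos(pi*u) du = (0) - (0) = 0.
Summing the pieces gives a_1 = 0.

0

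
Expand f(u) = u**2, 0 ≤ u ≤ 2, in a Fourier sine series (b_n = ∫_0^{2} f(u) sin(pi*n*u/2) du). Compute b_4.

b_4 = ∫_0^{2} (u**2) sin(2*pi*u) du.
Integrating by parts twice (tabular method), an antiderivative of (u**2) sin(2*pi*u) is -u**2*cos(2*pi*u)/(2*pi) + u*sin(2*pi*u)/(2*pi**2) + cos(2*pi*u)/(4*pi**3); evaluating from 0 to 2: ∫_{0}^{2} (u**2) sin(2*pi*u) du = (-2/pi + 1/(4*pi**3)) - (1/(4*pi**3)) = -2/pi.
Hence b_4 = -2/pi.

-2/pi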